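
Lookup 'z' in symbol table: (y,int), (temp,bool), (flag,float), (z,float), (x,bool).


Lookup 'z' → type float


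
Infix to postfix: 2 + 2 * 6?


* has higher precedence, evaluate 2*6 first
Postfix: 2 2 6 * +


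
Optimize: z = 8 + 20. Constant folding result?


8 + 20 = 28 at compile time
Optimized: z = 28


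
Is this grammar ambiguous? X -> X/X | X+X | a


'a/a+a' has two parse trees (no precedence encoded between / and +)
Ambiguous


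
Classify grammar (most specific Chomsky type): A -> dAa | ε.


Single nonterminal LHS, but d^n a^n is not regular
Classification: Type 2 (Context-Free)


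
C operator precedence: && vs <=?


'<=' is relational (level 7); '&&' is logical AND (level 2)
Higher level binds tighter
'<=' has higher precedence than '&&'


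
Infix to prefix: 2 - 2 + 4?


left-to-right (same/higher precedence on left): tree is (+ (- 2 2) 4)
Prefix: + - 2 2 4


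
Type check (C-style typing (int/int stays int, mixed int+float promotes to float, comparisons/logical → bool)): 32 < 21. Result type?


Operand types: int < int
Rule: comparison yields bool
Result type: bool


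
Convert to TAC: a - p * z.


Break into single-operator statements:
t1 = p * z
t2 = a - t1


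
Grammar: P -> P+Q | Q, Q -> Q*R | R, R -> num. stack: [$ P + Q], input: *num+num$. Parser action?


'*' can extend Q; shift to build Q -> Q*R
Action: shift


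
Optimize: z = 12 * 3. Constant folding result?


12 * 3 = 36 at compile time
Optimized: z = 36


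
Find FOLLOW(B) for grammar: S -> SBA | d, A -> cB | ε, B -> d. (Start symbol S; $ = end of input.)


$ ∈ FOLLOW(S). For each A -> αBβ: add FIRST(β)\{ε} to FOLLOW(B); if β nullable, add FOLLOW(A).
FOLLOW(B) = {$, c, d}


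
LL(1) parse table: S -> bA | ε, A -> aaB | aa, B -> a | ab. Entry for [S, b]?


For [S, b]: 'b' ∈ FIRST(bA)
Entry: S -> bA


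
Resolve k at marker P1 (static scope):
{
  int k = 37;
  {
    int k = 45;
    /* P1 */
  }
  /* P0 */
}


k declared in the same block as P1
k = 45


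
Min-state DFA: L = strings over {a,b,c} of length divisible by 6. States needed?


Track length mod 6: states 0..5, accept at 0
Minimal DFA: 6 states


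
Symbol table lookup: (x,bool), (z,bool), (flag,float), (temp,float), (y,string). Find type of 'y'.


Lookup 'y' → type string


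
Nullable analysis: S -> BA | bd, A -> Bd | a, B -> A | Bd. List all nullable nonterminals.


A nonterminal is nullable iff some alternative derives ε (directly, or every symbol in it is nullable)
Nullable: {}


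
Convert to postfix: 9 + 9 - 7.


Left to right (same or higher precedence on left)
Postfix: 9 9 + 7 -


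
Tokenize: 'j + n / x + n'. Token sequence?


Scan left to right, longest-match per lexeme
Tokens: ID(j), OP(+), ID(n), OP(/), ID(x), OP(+), ID(n)


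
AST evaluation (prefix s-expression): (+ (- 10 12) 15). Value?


Evaluate inner: (- 10 12) = -2
Evaluate root: (+ -2 15) = 13
Result: 13


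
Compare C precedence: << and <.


'<<' is shift (level 8); '<' is relational (level 7)
Higher level binds tighter
'<<' has higher precedence than '<'


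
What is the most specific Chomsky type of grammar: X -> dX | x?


Right-linear: every RHS is a terminal or a terminal followed by one nonterminal
Classification: Type 3 (Regular)


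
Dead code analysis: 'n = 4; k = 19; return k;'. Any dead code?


n is assigned but never read
Dead: 'n = 4'


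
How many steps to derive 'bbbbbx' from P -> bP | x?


Derivation: P => bP => bbP => bbbP => bbbbP => bbbbbP => bbbbbx
Steps: 6


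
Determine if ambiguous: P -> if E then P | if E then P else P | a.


dangling else: 'if E then if E then a else a' parses two ways
Ambiguous


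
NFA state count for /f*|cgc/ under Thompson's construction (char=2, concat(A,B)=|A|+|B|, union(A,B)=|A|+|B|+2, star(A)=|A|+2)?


Syntax tree has 4 char leaf(s), 1 union(s), 1 star(s)
chars contribute 4×2 = 8; each union adds +2; each star adds +2
Total: 8 + 2 + 2 = 12 states


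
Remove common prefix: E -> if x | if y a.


Common prefix: 'if'
Factored: E -> if E', E' -> x | y a


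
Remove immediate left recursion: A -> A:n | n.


Left-recursive alternatives: A:n; non-recursive: n
Introduce A': A -> nA', A' -> :nA' | ε


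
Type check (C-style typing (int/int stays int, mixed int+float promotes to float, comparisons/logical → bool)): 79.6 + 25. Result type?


Operand types: float + int
Rule: mixed int/float promotes to float; int/int stays int
Result type: float


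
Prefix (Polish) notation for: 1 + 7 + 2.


left-to-right (same/higher precedence on left): tree is (+ (+ 1 7) 2)
Prefix: + + 1 7 2


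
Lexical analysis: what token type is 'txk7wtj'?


Pattern: letter/underscore followed by alphanumerics, not a keyword
Type: IDENTIFIER


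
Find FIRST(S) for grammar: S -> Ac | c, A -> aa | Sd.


Per alternative of S: FIRST(Ac) = {a, c}; FIRST(c) = {c}
FIRST(S) = {a, c}


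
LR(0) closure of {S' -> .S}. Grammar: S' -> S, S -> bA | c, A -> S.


Start: S' -> .S
For each item with dot before a nonterminal B, add B -> .γ for every B-production
Closure: [S' -> .S, S -> .bA, S -> .c]


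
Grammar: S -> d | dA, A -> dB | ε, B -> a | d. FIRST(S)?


Per alternative of S: FIRST(d) = {d}; FIRST(dA) = {d}
FIRST(S) = {d}


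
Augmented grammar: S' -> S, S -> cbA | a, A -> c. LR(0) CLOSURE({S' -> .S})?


Start: S' -> .S
For each item with dot before a nonterminal B, add B -> .γ for every B-production
Closure: [S' -> .S, S -> .cbA, S -> .a]


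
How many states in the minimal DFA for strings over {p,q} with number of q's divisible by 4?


Track (count of q) mod 4: states 0..3, accept at 0
Minimal DFA: 4 states


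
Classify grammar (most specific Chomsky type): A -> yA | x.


Right-linear: every RHS is a terminal or a terminal followed by one nonterminal
Classification: Type 3 (Regular)


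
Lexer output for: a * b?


Scan left to right, longest-match per lexeme
Tokens: ID(a), OP(*), ID(b)


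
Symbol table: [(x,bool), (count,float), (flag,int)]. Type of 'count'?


Lookup 'count' → type float


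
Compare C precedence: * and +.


'*' is multiplicative (level 10); '+' is additive (level 9)
Higher level binds tighter
'*' has higher precedence than '+'


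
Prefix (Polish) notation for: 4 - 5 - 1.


left-to-right (same/higher precedence on left): tree is (- (- 4 5) 1)
Prefix: - - 4 5 1


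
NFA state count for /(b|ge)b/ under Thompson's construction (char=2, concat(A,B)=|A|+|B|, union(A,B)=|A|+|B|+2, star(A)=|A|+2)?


Syntax tree has 4 char leaf(s), 1 union(s), 0 star(s)
chars contribute 4×2 = 8; each union adds +2; each star adds +2
Total: 8 + 2 + 0 = 10 states


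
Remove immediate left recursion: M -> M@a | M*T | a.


Left-recursive alternatives: M@a, M*T; non-recursive: a
Introduce M': M -> aM', M' -> @aM' | *TM' | ε


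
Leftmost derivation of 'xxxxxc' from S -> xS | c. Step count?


Derivation: S => xS => xxS => xxxS => xxxxS => xxxxxS => xxxxxc
Steps: 6


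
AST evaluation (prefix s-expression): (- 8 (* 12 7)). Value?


Evaluate inner: (* 12 7) = 84
Evaluate root: (- 8 84) = -76
Result: -76


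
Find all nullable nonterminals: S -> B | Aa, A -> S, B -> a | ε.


A nonterminal is nullable iff some alternative derives ε (directly, or every symbol in it is nullable)
Nullable: {A, B, S}


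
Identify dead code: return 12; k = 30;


statement follows a return and is unreachable
Dead: 'k = 30'


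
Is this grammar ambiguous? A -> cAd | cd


balanced c^n…d^n: each string has a unique parse
Unambiguous


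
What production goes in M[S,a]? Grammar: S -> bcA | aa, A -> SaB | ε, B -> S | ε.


For [S, a]: 'a' ∈ FIRST(aa)
Entry: S -> aa


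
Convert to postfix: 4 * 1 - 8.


Left to right (same or higher precedence on left)
Postfix: 4 1 * 8 -


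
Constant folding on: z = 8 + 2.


8 + 2 = 10 at compile time
Optimized: z = 10


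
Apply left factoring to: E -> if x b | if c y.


Common prefix: 'if'
Factored: E -> if E', E' -> x b | c y


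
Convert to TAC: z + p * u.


Break into single-operator statements:
t1 = p * u
t2 = z + t1


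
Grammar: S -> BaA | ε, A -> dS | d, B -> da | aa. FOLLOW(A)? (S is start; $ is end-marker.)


$ ∈ FOLLOW(S). For each A -> αBβ: add FIRST(β)\{ε} to FOLLOW(B); if β nullable, add FOLLOW(A).
FOLLOW(A) = {$}


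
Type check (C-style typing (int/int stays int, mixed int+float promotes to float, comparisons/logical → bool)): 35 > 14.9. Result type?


Operand types: int > float
Rule: comparison yields bool
Result type: bool


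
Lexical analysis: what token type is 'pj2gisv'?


Pattern: letter/underscore followed by alphanumerics, not a keyword
Type: IDENTIFIER


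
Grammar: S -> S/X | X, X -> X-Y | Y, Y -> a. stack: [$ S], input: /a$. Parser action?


shift '/' to continue S -> S/X
Action: shift


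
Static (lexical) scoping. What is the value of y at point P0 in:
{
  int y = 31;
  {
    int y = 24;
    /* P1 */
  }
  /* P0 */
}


y declared in the same block as P0
y = 31


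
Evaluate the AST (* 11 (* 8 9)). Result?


Evaluate inner: (* 8 9) = 72
Evaluate root: (* 11 72) = 792
Result: 792


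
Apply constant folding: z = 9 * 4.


9 * 4 = 36 at compile time
Optimized: z = 36


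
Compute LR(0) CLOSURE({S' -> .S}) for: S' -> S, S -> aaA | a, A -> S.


Start: S' -> .S
For each item with dot before a nonterminal B, add B -> .γ for every B-production
Closure: [S' -> .S, S -> .aaA, S -> .a]


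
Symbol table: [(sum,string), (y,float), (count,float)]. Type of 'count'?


Lookup 'count' → type float


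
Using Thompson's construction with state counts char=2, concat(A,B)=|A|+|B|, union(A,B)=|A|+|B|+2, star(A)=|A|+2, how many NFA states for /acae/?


Syntax tree has 4 char leaf(s), 0 union(s), 0 star(s)
chars contribute 4×2 = 8; each union adds +2; each star adds +2
Total: 8 + 0 + 0 = 8 states


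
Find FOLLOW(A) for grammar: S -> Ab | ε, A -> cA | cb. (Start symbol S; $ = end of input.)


$ ∈ FOLLOW(S). For each A -> αBβ: add FIRST(β)\{ε} to FOLLOW(B); if β nullable, add FOLLOW(A).
FOLLOW(A) = {b}


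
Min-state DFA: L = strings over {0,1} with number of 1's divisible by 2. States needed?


Track (count of 1) mod 2: states 0..1, accept at 0
Minimal DFA: 2 states


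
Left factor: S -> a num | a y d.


Common prefix: 'a'
Factored: S -> a S', S' -> num | y d


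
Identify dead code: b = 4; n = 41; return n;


b is assigned but never read
Dead: 'b = 4'


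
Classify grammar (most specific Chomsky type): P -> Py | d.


Left-linear: every RHS is a terminal or one nonterminal followed by a terminal
Classification: Type 3 (Regular)


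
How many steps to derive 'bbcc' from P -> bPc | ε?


Derivation: P => bPc => bbPcc => bbcc
Steps: 3


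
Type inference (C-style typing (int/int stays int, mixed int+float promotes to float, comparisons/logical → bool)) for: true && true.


Operand types: bool && bool
Rule: logical operators take bool operands and yield bool
Result type: bool


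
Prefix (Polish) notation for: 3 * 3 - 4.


left-to-right (same/higher precedence on left): tree is (- (* 3 3) 4)
Prefix: - * 3 3 4


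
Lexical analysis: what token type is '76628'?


Pattern: digits only
Type: INTEGER_LITERAL


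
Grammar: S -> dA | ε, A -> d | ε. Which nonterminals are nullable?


A nonterminal is nullable iff some alternative derives ε (directly, or every symbol in it is nullable)
Nullable: {A, S}


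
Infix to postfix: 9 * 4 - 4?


Left to right (same or higher precedence on left)
Postfix: 9 4 * 4 -


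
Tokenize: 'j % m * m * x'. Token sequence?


Scan left to right, longest-match per lexeme
Tokens: ID(j), OP(%), ID(m), OP(*), ID(m), OP(*), ID(x)


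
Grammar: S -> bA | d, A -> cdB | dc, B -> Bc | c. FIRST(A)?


Per alternative of A: FIRST(cdB) = {c}; FIRST(dc) = {d}
FIRST(A) = {c, d}


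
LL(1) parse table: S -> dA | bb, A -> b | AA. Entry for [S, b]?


For [S, b]: 'b' ∈ FIRST(bb)
Entry: S -> bb


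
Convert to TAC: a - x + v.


Break into single-operator statements:
t1 = a - x
t2 = t1 + v


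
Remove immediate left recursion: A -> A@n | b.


Left-recursive alternatives: A@n; non-recursive: b
Introduce A': A -> bA', A' -> @nA' | ε


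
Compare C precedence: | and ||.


'|' is bitwise OR (level 3); '||' is logical OR (level 1)
Higher level binds tighter
'|' has higher precedence than '||'


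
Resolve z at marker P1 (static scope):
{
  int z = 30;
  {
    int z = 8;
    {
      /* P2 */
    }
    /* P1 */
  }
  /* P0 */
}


z declared in the same block as P1
z = 8


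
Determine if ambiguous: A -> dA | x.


right-linear, alternatives start with distinct terminals 'd' vs 'x': unique leftmost derivation
Unambiguous


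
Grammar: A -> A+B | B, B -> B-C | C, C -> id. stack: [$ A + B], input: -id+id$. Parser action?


'-' can extend B; shift to build B -> B-C
Action: shift


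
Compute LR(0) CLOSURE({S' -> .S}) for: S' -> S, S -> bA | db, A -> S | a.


Start: S' -> .S
For each item with dot before a nonterminal B, add B -> .γ for every B-production
Closure: [S' -> .S, S -> .bA, S -> .db]


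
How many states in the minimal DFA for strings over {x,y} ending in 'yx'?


Track the longest suffix of input matching a prefix of 'yx': 3 classes (prefixes of length 0..2)
Minimal DFA: 3 states


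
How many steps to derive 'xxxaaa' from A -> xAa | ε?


Derivation: A => xAa => xxAaa => xxxAaaa => xxxaaa
Steps: 4


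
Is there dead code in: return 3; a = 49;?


statement follows a return and is unreachable
Dead: 'a = 49'


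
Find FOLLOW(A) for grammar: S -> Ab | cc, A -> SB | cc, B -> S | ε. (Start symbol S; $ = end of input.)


$ ∈ FOLLOW(S). For each A -> αBβ: add FIRST(β)\{ε} to FOLLOW(B); if β nullable, add FOLLOW(A).
FOLLOW(A) = {b}


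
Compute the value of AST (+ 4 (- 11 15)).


Evaluate inner: (- 11 15) = -4
Evaluate root: (+ 4 -4) = 0
Result: 0


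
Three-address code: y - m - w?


Break into single-operator statements:
t1 = y - m
t2 = t1 - w


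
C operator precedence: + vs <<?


'+' is additive (level 9); '<<' is shift (level 8)
Higher level binds tighter
'+' has higher precedence than '<<'


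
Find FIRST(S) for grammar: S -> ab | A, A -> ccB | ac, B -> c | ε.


Per alternative of S: FIRST(ab) = {a}; FIRST(A) = {a, c}
FIRST(S) = {a, c}


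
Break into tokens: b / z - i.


Scan left to right, longest-match per lexeme
Tokens: ID(b), OP(/), ID(z), OP(-), ID(i)


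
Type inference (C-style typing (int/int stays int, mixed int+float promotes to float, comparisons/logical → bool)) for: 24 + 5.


Operand types: int + int
Rule: mixed int/float promotes to float; int/int stays int
Result type: int


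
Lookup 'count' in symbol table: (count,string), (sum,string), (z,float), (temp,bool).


Lookup 'count' → type string


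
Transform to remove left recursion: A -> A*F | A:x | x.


Left-recursive alternatives: A*F, A:x; non-recursive: x
Introduce A': A -> xA', A' -> *FA' | :xA' | ε


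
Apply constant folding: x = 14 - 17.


14 - 17 = -3 at compile time
Optimized: x = -3


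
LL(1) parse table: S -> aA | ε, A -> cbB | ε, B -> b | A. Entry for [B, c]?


For [B, c]: 'c' ∈ FIRST(A)
Entry: B -> A


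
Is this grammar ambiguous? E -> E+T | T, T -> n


precedence layered via separate nonterminal T: deterministic
Unambiguous


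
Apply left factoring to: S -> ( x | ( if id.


Common prefix: '('
Factored: S -> ( S', S' -> x | if id


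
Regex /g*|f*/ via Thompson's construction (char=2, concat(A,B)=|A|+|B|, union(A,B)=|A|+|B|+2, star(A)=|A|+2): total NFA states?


Syntax tree has 2 char leaf(s), 1 union(s), 2 star(s)
chars contribute 2×2 = 4; each union adds +2; each star adds +2
Total: 4 + 2 + 4 = 10 states


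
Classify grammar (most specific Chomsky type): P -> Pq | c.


Left-linear: every RHS is a terminal or one nonterminal followed by a terminal
Classification: Type 3 (Regular)


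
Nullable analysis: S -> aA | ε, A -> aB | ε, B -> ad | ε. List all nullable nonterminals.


A nonterminal is nullable iff some alternative derives ε (directly, or every symbol in it is nullable)
Nullable: {A, B, S}


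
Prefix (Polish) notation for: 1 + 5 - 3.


left-to-right (same/higher precedence on left): tree is (- (+ 1 5) 3)
Prefix: - + 1 5 3


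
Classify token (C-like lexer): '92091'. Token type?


Pattern: digits only
Type: INTEGER_LITERAL


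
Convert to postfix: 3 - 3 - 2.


Left to right (same or higher precedence on left)
Postfix: 3 3 - 2 -


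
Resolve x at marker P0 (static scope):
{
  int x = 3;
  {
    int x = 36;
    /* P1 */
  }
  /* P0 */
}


x declared in the same block as P0
x = 3


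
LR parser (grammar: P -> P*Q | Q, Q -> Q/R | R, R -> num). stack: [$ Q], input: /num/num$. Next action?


shift '/' to continue Q -> Q/R
Action: shift


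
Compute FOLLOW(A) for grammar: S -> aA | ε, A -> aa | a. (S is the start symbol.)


$ ∈ FOLLOW(S). For each A -> αBβ: add FIRST(β)\{ε} to FOLLOW(B); if β nullable, add FOLLOW(A).
FOLLOW(A) = {$}


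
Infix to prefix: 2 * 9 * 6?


left-to-right (same/higher precedence on left): tree is (* (* 2 9) 6)
Prefix: * * 2 9 6


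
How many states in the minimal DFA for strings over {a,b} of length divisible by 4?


Track length mod 4: states 0..3, accept at 0
Minimal DFA: 4 states


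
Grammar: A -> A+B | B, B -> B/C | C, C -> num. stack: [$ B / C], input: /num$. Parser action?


handle 'B/C' on top
Action: reduce (B -> B/C)


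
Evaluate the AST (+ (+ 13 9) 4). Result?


Evaluate inner: (+ 13 9) = 22
Evaluate root: (+ 22 4) = 26
Result: 26


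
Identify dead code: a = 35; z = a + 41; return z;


a is read by z's definition; z is returned
No dead code


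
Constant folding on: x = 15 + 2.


15 + 2 = 17 at compile time
Optimized: x = 17


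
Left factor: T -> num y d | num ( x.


Common prefix: 'num'
Factored: T -> num T', T' -> y d | ( x


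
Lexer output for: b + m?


Scan left to right, longest-match per lexeme
Tokens: ID(b), OP(+), ID(m)


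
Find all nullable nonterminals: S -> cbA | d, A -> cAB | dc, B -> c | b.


A nonterminal is nullable iff some alternative derives ε (directly, or every symbol in it is nullable)
Nullable: {}


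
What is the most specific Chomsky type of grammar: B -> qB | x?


Right-linear: every RHS is a terminal or a terminal followed by one nonterminal
Classification: Type 3 (Regular)


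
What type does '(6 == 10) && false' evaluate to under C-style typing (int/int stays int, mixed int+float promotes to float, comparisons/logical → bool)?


Operand types: bool && bool
Rule: logical operators take bool operands and yield bool
Result type: bool


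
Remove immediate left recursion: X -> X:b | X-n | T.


Left-recursive alternatives: X:b, X-n; non-recursive: T
Introduce X': X -> TX', X' -> :bX' | -nX' | ε


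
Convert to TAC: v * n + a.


Break into single-operator statements:
t1 = v * n
t2 = t1 + a


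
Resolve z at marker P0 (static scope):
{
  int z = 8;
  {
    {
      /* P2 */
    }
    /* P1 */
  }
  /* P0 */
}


z declared in the same block as P0
z = 8


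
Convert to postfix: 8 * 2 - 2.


Left to right (same or higher precedence on left)
Postfix: 8 2 * 2 -


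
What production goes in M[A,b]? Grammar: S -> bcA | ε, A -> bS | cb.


For [A, b]: 'b' ∈ FIRST(bS)
Entry: A -> bS


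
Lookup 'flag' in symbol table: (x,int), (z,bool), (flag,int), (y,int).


Lookup 'flag' → type int


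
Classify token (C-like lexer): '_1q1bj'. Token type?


Pattern: letter/underscore followed by alphanumerics, not a keyword
Type: IDENTIFIER


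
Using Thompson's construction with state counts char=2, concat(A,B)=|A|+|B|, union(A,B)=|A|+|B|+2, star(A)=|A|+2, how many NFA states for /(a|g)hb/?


Syntax tree has 4 char leaf(s), 1 union(s), 0 star(s)
chars contribute 4×2 = 8; each union adds +2; each star adds +2
Total: 8 + 2 + 0 = 10 states


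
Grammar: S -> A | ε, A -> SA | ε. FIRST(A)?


Per alternative of A: FIRST(SA) = {ε}; FIRST(ε) = {ε}
FIRST(A) = {ε}


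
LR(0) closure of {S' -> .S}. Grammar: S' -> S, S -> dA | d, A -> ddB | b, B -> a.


Start: S' -> .S
For each item with dot before a nonterminal B, add B -> .γ for every B-production
Closure: [S' -> .S, S -> .dA, S -> .d]


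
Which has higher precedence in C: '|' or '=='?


'==' is equality (level 6); '|' is bitwise OR (level 3)
Higher level binds tighter
'==' has higher precedence than '|'


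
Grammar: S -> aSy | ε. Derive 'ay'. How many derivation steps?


Derivation: S => aSy => ay
Steps: 2


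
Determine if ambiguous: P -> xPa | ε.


balanced x^n…a^n: each string has a unique parse
Unambiguous


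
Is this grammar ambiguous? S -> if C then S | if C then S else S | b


dangling else: 'if C then if C then b else b' parses two ways
Ambiguous


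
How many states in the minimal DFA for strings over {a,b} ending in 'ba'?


Track the longest suffix of input matching a prefix of 'ba': 3 classes (prefixes of length 0..2)
Minimal DFA: 3 states


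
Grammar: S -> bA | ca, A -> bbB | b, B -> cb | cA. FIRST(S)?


Per alternative of S: FIRST(bA) = {b}; FIRST(ca) = {c}
FIRST(S) = {b, c}


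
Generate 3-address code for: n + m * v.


Break into single-operator statements:
t1 = m * v
t2 = n + t1


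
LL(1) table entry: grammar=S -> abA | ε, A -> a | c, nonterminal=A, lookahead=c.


For [A, c]: 'c' ∈ FIRST(c)
Entry: A -> c


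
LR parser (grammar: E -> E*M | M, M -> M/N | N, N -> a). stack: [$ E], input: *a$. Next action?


shift '*' to continue E -> E*M
Action: shift


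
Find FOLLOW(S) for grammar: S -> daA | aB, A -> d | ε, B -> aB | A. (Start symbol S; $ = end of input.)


$ ∈ FOLLOW(S). For each A -> αBβ: add FIRST(β)\{ε} to FOLLOW(B); if β nullable, add FOLLOW(A).
FOLLOW(S) = {$}


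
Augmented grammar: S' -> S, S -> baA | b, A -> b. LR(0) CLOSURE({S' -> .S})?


Start: S' -> .S
For each item with dot before a nonterminal B, add B -> .γ for every B-production
Closure: [S' -> .S, S -> .baA, S -> .b]


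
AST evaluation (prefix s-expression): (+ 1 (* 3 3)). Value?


Evaluate inner: (* 3 3) = 9
Evaluate root: (+ 1 9) = 10
Result: 10


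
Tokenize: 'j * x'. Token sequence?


Scan left to right, longest-match per lexeme
Tokens: ID(j), OP(*), ID(x)


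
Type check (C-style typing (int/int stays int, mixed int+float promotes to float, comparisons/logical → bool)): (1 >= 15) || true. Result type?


Operand types: bool || bool
Rule: logical operators take bool operands and yield bool
Result type: bool


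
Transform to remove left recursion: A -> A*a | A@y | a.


Left-recursive alternatives: A*a, A@y; non-recursive: a
Introduce A': A -> aA', A' -> *aA' | @yA' | ε


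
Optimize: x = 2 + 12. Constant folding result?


2 + 12 = 14 at compile time
Optimized: x = 14


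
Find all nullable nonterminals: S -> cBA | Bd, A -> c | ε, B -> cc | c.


A nonterminal is nullable iff some alternative derives ε (directly, or every symbol in it is nullable)
Nullable: {A}


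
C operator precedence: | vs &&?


'|' is bitwise OR (level 3); '&&' is logical AND (level 2)
Higher level binds tighter
'|' has higher precedence than '&&'


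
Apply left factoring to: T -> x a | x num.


Common prefix: 'x'
Factored: T -> x T', T' -> a | num


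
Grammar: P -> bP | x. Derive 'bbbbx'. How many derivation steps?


Derivation: P => bP => bbP => bbbP => bbbbP => bbbbx
Steps: 5


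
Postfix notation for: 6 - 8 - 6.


Left to right (same or higher precedence on left)
Postfix: 6 8 - 6 -


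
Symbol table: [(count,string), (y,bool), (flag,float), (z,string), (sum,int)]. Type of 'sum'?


Lookup 'sum' → type int


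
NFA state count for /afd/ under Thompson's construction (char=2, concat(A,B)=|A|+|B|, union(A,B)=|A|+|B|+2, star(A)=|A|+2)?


Syntax tree has 3 char leaf(s), 0 union(s), 0 star(s)
chars contribute 3×2 = 6; each union adds +2; each star adds +2
Total: 6 + 0 + 0 = 6 states


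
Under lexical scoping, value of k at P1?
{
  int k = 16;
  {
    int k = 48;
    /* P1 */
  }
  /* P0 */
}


k declared in the same block as P1
k = 48


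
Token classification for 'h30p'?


Pattern: letter/underscore followed by alphanumerics, not a keyword
Type: IDENTIFIER


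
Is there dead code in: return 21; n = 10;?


statement follows a return and is unreachable
Dead: 'n = 10'


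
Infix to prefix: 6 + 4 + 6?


left-to-right (same/higher precedence on left): tree is (+ (+ 6 4) 6)
Prefix: + + 6 4 6


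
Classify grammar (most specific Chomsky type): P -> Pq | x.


Left-linear: every RHS is a terminal or one nonterminal followed by a terminal
Classification: Type 3 (Regular)


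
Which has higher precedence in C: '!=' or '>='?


'>=' is relational (level 7); '!=' is equality (level 6)
Higher level binds tighter
'>=' has higher precedence than '!='


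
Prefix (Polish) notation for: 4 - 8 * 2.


'*' binds tighter: tree is (- 4 (* 8 2))
Prefix: - 4 * 8 2


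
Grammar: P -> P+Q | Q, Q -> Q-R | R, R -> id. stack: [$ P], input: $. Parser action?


start symbol P on stack, input exhausted
Action: accept


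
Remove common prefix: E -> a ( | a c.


Common prefix: 'a'
Factored: E -> a E', E' -> ( | c


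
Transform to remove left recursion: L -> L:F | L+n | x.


Left-recursive alternatives: L:F, L+n; non-recursive: x
Introduce L': L -> xL', L' -> :FL' | +nL' | ε


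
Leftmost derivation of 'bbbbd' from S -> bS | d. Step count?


Derivation: S => bS => bbS => bbbS => bbbbS => bbbbd
Steps: 5


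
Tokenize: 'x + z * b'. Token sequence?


Scan left to right, longest-match per lexeme
Tokens: ID(x), OP(+), ID(z), OP(*), ID(b)


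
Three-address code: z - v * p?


Break into single-operator statements:
t1 = v * p
t2 = z - t1


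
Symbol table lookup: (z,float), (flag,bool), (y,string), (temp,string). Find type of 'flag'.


Lookup 'flag' → type bool


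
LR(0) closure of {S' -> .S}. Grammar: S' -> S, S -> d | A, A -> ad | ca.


Start: S' -> .S
For each item with dot before a nonterminal B, add B -> .γ for every B-production
Closure: [S' -> .S, S -> .d, S -> .A, A -> .ad, A -> .ca]


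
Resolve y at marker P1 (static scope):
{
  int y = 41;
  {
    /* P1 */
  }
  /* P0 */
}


P1's block does not declare y; resolves to the enclosing declaration at depth 0
y = 41


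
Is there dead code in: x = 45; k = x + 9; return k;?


x is read by k's definition; k is returned
No dead code


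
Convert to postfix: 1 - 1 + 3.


Left to right (same or higher precedence on left)
Postfix: 1 1 - 3 +


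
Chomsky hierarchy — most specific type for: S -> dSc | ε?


Single nonterminal LHS, but d^n c^n is not regular
Classification: Type 2 (Context-Free)


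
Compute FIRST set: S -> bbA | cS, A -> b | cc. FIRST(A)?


Per alternative of A: FIRST(b) = {b}; FIRST(cc) = {c}
FIRST(A) = {b, c}


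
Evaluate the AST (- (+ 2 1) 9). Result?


Evaluate inner: (+ 2 1) = 3
Evaluate root: (- 3 9) = -6
Result: -6


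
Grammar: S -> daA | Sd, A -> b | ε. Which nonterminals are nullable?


A nonterminal is nullable iff some alternative derives ε (directly, or every symbol in it is nullable)
Nullable: {A}


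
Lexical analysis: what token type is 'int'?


Pattern: reserved word
Type: KEYWORD


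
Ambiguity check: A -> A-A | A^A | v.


'v-v^v' has two parse trees (no precedence encoded between - and ^)
Ambiguous


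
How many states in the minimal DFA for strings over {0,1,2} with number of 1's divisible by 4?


Track (count of 1) mod 4: states 0..3, accept at 0
Minimal DFA: 4 states


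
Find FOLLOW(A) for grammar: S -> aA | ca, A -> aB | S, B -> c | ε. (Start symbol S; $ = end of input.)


$ ∈ FOLLOW(S). For each A -> αBβ: add FIRST(β)\{ε} to FOLLOW(B); if β nullable, add FOLLOW(A).
FOLLOW(A) = {$}


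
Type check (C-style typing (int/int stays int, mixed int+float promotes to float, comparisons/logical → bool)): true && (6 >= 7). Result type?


Operand types: bool && bool
Rule: logical operators take bool operands and yield bool
Result type: bool


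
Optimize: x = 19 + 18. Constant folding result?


19 + 18 = 37 at compile time
Optimized: x = 37


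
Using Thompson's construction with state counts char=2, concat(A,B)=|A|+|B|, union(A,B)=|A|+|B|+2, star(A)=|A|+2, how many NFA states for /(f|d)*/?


Syntax tree has 2 char leaf(s), 1 union(s), 1 star(s)
chars contribute 2×2 = 4; each union adds +2; each star adds +2
Total: 4 + 2 + 2 = 8 states


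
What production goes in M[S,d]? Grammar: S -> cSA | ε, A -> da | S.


For [S, d]: ε is nullable and 'd' ∈ FOLLOW(S)
Entry: S -> ε


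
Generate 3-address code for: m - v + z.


Break into single-operator statements:
t1 = m - v
t2 = t1 + z


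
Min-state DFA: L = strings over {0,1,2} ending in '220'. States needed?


Track the longest suffix of input matching a prefix of '220': 4 classes (prefixes of length 0..3)
Minimal DFA: 4 states


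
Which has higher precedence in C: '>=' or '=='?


'>=' is relational (level 7); '==' is equality (level 6)
Higher level binds tighter
'>=' has higher precedence than '=='


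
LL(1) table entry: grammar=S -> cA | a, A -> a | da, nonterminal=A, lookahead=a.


For [A, a]: 'a' ∈ FIRST(a)
Entry: A -> a


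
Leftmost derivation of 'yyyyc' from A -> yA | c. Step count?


Derivation: A => yA => yyA => yyyA => yyyyA => yyyyc
Steps: 5


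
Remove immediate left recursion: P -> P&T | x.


Left-recursive alternatives: P&T; non-recursive: x
Introduce P': P -> xP', P' -> &TP' | ε


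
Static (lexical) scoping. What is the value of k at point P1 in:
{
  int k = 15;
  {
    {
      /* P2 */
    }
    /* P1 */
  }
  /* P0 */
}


P1's block does not declare k; resolves to the enclosing declaration at depth 0
k = 15


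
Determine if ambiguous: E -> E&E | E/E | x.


'x&x/x' has two parse trees (no precedence encoded between & and /)
Ambiguous


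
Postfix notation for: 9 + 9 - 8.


Left to right (same or higher precedence on left)
Postfix: 9 9 + 8 -


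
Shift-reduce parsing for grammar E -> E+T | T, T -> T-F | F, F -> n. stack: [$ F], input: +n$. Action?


'F' (not preceded by T-) is the handle for T -> F
Action: reduce (T -> F)


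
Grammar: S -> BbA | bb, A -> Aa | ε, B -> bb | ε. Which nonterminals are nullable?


A nonterminal is nullable iff some alternative derives ε (directly, or every symbol in it is nullable)
Nullable: {A, B}


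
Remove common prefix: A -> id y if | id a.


Common prefix: 'id'
Factored: A -> id A', A' -> y if | a


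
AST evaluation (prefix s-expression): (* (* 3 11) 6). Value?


Evaluate inner: (* 3 11) = 33
Evaluate root: (* 33 6) = 198
Result: 198


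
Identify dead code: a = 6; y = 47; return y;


a is assigned but never read
Dead: 'a = 6'


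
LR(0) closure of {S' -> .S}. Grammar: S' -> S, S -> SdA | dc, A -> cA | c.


Start: S' -> .S
For each item with dot before a nonterminal B, add B -> .γ for every B-production
Closure: [S' -> .S, S -> .SdA, S -> .dc]


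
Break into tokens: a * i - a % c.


Scan left to right, longest-match per lexeme
Tokens: ID(a), OP(*), ID(i), OP(-), ID(a), OP(%), ID(c)


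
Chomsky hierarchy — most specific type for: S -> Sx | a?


Left-linear: every RHS is a terminal or one nonterminal followed by a terminal
Classification: Type 3 (Regular)


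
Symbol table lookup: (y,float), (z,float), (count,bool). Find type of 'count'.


Lookup 'count' → type bool


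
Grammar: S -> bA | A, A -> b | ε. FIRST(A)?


Per alternative of A: FIRST(b) = {b}; FIRST(ε) = {ε}
FIRST(A) = {b, ε}


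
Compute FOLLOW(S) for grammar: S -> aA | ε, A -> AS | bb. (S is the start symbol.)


$ ∈ FOLLOW(S). For each A -> αBβ: add FIRST(β)\{ε} to FOLLOW(B); if β nullable, add FOLLOW(A).
FOLLOW(S) = {$, a}


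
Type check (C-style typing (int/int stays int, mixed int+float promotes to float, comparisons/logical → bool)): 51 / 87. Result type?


Operand types: int / int
Rule: mixed int/float promotes to float; int/int stays int
Result type: int


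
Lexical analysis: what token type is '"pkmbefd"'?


Pattern: double-quoted sequence
Type: STRING_LITERAL


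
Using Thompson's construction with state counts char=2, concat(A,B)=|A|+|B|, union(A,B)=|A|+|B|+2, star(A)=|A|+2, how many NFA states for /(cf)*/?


Syntax tree has 2 char leaf(s), 0 union(s), 1 star(s)
chars contribute 2×2 = 4; each union adds +2; each star adds +2
Total: 4 + 0 + 2 = 6 states


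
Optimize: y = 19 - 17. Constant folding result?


19 - 17 = 2 at compile time
Optimized: y = 2


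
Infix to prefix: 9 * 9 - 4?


left-to-right (same/higher precedence on left): tree is (- (* 9 9) 4)
Prefix: - * 9 9 4


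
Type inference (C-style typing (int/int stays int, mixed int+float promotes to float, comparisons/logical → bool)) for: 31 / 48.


Operand types: int / int
Rule: mixed int/float promotes to float; int/int stays int
Result type: int


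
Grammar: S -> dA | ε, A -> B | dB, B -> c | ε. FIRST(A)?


Per alternative of A: FIRST(B) = {c, ε}; FIRST(dB) = {d}
FIRST(A) = {c, d, ε}


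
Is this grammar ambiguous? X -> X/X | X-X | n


'n/n-n' has two parse trees (no precedence encoded between / and -)
Ambiguous


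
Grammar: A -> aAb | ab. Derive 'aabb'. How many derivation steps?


Derivation: A => aAb => aabb
Steps: 2


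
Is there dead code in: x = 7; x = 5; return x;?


first assignment to x is overwritten before any read
Dead: 'x = 7'


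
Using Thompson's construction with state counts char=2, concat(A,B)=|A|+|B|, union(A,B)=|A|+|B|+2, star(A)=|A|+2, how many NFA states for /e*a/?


Syntax tree has 2 char leaf(s), 0 union(s), 1 star(s)
chars contribute 2×2 = 4; each union adds +2; each star adds +2
Total: 4 + 0 + 2 = 6 states


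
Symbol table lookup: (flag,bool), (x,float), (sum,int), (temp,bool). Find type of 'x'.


Lookup 'x' → type float


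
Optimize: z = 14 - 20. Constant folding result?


14 - 20 = -6 at compile time
Optimized: z = -6


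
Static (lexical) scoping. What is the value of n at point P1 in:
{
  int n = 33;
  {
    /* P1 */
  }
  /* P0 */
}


P1's block does not declare n; resolves to the enclosing declaration at depth 0
n = 33


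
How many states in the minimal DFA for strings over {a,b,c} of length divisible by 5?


Track length mod 5: states 0..4, accept at 0
Minimal DFA: 5 states


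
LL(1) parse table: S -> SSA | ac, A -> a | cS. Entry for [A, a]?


For [A, a]: 'a' ∈ FIRST(a)
Entry: A -> a


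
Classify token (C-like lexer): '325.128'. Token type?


Pattern: digits with a decimal point
Type: FLOAT_LITERAL


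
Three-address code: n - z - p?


Break into single-operator statements:
t1 = n - z
t2 = t1 - p


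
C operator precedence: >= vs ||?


'>=' is relational (level 7); '||' is logical OR (level 1)
Higher level binds tighter
'>=' has higher precedence than '||'


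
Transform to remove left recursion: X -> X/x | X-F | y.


Left-recursive alternatives: X/x, X-F; non-recursive: y
Introduce X': X -> yX', X' -> /xX' | -FX' | ε


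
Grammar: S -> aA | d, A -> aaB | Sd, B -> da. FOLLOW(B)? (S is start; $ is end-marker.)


$ ∈ FOLLOW(S). For each A -> αBβ: add FIRST(β)\{ε} to FOLLOW(B); if β nullable, add FOLLOW(A).
FOLLOW(B) = {$, d}


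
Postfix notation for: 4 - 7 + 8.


Left to right (same or higher precedence on left)
Postfix: 4 7 - 8 +


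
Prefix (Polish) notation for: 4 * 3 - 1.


left-to-right (same/higher precedence on left): tree is (- (* 4 3) 1)
Prefix: - * 4 3 1


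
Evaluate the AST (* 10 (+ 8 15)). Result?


Evaluate inner: (+ 8 15) = 23
Evaluate root: (* 10 23) = 230
Result: 230


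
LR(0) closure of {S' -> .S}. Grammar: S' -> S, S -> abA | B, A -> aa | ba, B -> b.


Start: S' -> .S
For each item with dot before a nonterminal B, add B -> .γ for every B-production
Closure: [S' -> .S, S -> .abA, S -> .B, B -> .b]


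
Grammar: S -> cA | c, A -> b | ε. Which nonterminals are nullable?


A nonterminal is nullable iff some alternative derives ε (directly, or every symbol in it is nullable)
Nullable: {A}


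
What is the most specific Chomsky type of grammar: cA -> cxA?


LHS has context (more than one symbol) and |LHS| ≤ |RHS|
Classification: Type 1 (Context-Sensitive)


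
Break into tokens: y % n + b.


Scan left to right, longest-match per lexeme
Tokens: ID(y), OP(%), ID(n), OP(+), ID(b)


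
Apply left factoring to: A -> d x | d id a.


Common prefix: 'd'
Factored: A -> d A', A' -> x | id a


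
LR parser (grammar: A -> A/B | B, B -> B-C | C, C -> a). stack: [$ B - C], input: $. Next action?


handle 'B-C' on top
Action: reduce (B -> B-C)


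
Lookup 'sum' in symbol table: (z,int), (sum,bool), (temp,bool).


Lookup 'sum' → type bool


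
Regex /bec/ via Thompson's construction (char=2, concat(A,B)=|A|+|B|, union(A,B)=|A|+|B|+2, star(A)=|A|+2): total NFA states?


Syntax tree has 3 char leaf(s), 0 union(s), 0 star(s)
chars contribute 3×2 = 6; each union adds +2; each star adds +2
Total: 6 + 0 + 0 = 6 states


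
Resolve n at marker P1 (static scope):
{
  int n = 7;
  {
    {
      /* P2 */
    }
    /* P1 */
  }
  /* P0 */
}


P1's block does not declare n; resolves to the enclosing declaration at depth 0
n = 7


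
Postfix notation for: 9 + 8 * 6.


* has higher precedence, evaluate 8*6 first
Postfix: 9 8 6 * +


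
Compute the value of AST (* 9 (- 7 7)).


Evaluate inner: (- 7 7) = 0
Evaluate root: (* 9 0) = 0
Result: 0


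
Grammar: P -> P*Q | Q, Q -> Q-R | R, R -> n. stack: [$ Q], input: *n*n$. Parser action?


lookahead ∉ {-} so Q won't extend; reduce P -> Q
Action: reduce (P -> Q)


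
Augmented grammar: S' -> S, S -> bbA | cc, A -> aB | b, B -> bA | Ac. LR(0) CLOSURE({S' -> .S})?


Start: S' -> .S
For each item with dot before a nonterminal B, add B -> .γ for every B-production
Closure: [S' -> .S, S -> .bbA, S -> .cc]


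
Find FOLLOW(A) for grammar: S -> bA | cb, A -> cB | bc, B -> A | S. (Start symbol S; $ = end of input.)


$ ∈ FOLLOW(S). For each A -> αBβ: add FIRST(β)\{ε} to FOLLOW(B); if β nullable, add FOLLOW(A).
FOLLOW(A) = {$}


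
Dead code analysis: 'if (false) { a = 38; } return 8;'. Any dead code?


condition is constant false, so the whole block is unreachable
Dead: 'if (false) { a = 38; }'


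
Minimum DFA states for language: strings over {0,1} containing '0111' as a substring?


KMP-style automaton: 4 progress states + 1 absorbing accept = 5
Minimal DFA: 5 states


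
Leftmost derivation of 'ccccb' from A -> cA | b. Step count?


Derivation: A => cA => ccA => cccA => ccccA => ccccb
Steps: 5


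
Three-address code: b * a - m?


Break into single-operator statements:
t1 = b * a
t2 = t1 - m
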